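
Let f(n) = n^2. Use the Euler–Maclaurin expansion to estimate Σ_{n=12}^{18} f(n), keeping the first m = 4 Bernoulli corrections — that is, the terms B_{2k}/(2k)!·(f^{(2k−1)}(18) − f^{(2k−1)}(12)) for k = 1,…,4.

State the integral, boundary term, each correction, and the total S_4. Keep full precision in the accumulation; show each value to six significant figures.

S_4 ≈ 1603.00

Integral: ∫_12^18 x^2 dx = 1368.00.
Endpoint term: (f(12) + f(18))/2 = (144.000 + 324.000)/2 = 234.000.
Running total after boundary: 1602.00.
Correction k=1: B_{2}/2! · (f^{(1)}(18) − f^{(1)}(12)) = 1/12 · (36.0000 − 24.0000) = 1.00000.
Partial sum through k=1: 1603.00.
Correction k=2: B_{4}/4! · (f^{(3)}(18) − f^{(3)}(12)) = −1/720 · (0.00000 − 0.00000) = 0.00000.
Partial sum through k=2: 1603.00.
Correction k=3: B_{6}/6! · (f^{(5)}(18) − f^{(5)}(12)) = 1/30240 · (0.00000 − 0.00000) = 0.00000.
Partial sum through k=3: 1603.00.
Correction k=4: B_{8}/8! · (f^{(7)}(18) − f^{(7)}(12)) = −1/1209600 · (0.00000 − 0.00000) = 0.00000.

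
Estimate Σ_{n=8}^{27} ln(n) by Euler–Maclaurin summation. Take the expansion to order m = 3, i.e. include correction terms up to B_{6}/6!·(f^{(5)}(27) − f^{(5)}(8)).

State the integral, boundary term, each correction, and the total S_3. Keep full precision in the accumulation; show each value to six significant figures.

S_3 ≈ 56.0324

Integral: ∫_8^27 ln(x) dx = 53.3521.
Boundary: ½(f(8) + f(27)) = ½(2.07944 + 3.29584) = 2.68764.
So far: 56.0397.
k=1: B_{2}/(2)! × [f^{(1)}(27) − f^{(1)}(8)] = 1/12 × (0.0370370 − 0.125000) = -0.00733025.
After k=1: 56.0324.
k=2: B_{4}/(4)! × [f^{(3)}(27) − f^{(3)}(8)] = −1/720 × (0.000101611 − 0.00390625) = 5.28422e-06.
After k=2: 56.0324.
k=3: B_{6}/(6)! × [f^{(5)}(27) − f^{(5)}(8)] = 1/30240 × (1.67260e-06 − 0.000732422) = -2.41650e-08.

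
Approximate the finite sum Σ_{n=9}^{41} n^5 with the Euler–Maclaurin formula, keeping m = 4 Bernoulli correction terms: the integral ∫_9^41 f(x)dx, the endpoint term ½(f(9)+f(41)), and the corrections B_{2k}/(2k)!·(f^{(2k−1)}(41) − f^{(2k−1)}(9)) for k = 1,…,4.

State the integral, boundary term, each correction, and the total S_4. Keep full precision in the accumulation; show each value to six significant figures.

S_4 ≈ 8.50728e+08

∫_9^41 x^5 dx evaluates to 7.91595e+08.
Endpoint term: (f(9) + f(41))/2 = (59049.0 + 1.15856e+08)/2 = 5.79576e+07.
So far: 8.49553e+08.
Order-1 term: 1/12 · (1.41288e+07 − 32805.0) = 1.17467e+06.
Partial sum through k=1: 8.50728e+08.
Order-2 term: −1/720 · (100860 − 4860.00) = -133.333.
Partial sum through k=2: 8.50728e+08.
Order-3 term: 1/30240 · (120.000 − 120.000) = 0.00000.
Partial sum through k=3: 8.50728e+08.
Order-4 term: −1/1209600 · (0.00000 − 0.00000) = 0.00000.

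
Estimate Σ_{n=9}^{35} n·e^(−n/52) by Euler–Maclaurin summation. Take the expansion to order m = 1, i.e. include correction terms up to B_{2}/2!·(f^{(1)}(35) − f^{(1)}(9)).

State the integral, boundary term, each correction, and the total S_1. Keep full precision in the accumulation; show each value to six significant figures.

∫_9^35 x·e^(−x/52) dx evaluates to 360.026.
Endpoint term: (f(9) + f(35))/2 = (7.56966 + 17.8548)/2 = 12.7122.
Integral + boundary = 372.738.
k=1: B_{2}/(2)! × [f^{(1)}(35) − f^{(1)}(9)] = 1/12 × (0.166775 − 0.695503) = -0.0440606.

S_1 ≈ 372.694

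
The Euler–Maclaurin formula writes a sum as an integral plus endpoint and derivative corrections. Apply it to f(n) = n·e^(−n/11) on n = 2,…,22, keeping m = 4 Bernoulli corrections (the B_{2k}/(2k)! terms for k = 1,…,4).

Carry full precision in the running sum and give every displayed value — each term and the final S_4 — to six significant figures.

S_4 ≈ 72.3543

Integral: ∫_2^22 x·e^(−x/11) dx = 70.1000.
½[f(2) + f(22)] = ½[1.66751 + 2.97738] = 2.32244.
So far: 72.4224.
Order-1 term: 1/12 · (-0.135335 − 0.682161) = -0.0681247.
Running total after k=1: 72.3543.
Order-2 term: −1/720 · (0.00111847 − 0.0194187) = 2.54170e-05.
Running total after k=2: 72.3543.
Order-3 term: 1/30240 · (2.77307e-05 − 0.000274378) = -8.15634e-09.
Running total after k=3: 72.3543.
Order-4 term: −1/1209600 · (3.81966e-07 − 3.20885e-06) = 2.33704e-12.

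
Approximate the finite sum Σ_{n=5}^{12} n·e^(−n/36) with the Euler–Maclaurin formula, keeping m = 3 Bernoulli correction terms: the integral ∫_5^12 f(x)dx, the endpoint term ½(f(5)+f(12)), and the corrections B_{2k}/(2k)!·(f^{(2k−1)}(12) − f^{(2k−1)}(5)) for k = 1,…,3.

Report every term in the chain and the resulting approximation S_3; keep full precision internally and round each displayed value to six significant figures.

∫_5^12 x·e^(−x/36) dx evaluates to 46.4332.
Boundary: ½(f(5) + f(12)) = ½(4.35162 + 8.59838) = 6.47500.
Integral + boundary = 52.9082.
Correction k=1: B_{2}/2! · (f^{(1)}(12) − f^{(1)}(5)) = 1/12 · (0.477688 − 0.749446) = -0.0226466.
Partial sum through k=1: 52.8855.
Correction k=2: B_{4}/4! · (f^{(3)}(12) − f^{(3)}(5)) = −1/720 · (0.00147434 − 0.00192137) = 6.20869e-07.
Partial sum through k=2: 52.8855.
Correction k=3: B_{6}/6! · (f^{(5)}(12) − f^{(5)}(5)) = 1/30240 · (1.99082e-06 − 2.51888e-06) = -1.74622e-11.

S_3 ≈ 52.8855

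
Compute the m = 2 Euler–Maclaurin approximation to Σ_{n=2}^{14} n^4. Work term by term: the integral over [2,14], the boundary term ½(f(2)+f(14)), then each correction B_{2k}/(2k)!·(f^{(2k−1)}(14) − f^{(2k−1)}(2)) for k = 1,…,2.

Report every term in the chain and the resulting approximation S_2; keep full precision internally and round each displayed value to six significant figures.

The integral term ∫_2^14 x^4 dx = 107558.
Endpoint term: (f(2) + f(14))/2 = (16.0000 + 38416.0)/2 = 19216.0.
Integral + boundary = 126774.
Order-1 term: 1/12 · (10976.0 − 32.0000) = 912.000.
Running total after k=1: 127686.
Order-2 term: −1/720 · (336.000 − 48.0000) = -0.400000.

S_2 ≈ 127686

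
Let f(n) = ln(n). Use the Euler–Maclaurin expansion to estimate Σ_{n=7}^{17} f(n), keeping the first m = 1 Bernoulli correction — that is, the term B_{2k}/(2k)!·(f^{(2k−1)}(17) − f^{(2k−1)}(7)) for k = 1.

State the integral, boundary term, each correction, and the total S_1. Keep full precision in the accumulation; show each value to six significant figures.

Integral: ∫_7^17 ln(x) dx = 24.5433.
Boundary: ½(f(7) + f(17)) = ½(1.94591 + 2.83321) = 2.38956.
Running total after boundary: 26.9328.
Order-1 term: 1/12 · (0.0588235 − 0.142857) = -0.00700280.

S_1 ≈ 26.9258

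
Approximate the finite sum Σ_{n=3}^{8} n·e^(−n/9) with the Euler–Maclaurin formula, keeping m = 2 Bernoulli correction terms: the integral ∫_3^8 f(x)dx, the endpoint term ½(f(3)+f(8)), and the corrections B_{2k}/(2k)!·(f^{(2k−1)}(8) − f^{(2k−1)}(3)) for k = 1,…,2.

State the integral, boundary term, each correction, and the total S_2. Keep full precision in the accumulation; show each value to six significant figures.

Integral: ∫_3^8 x·e^(−x/9) dx = 14.4852.
½[f(3) + f(8)] = ½[2.14959 + 3.28890] = 2.71925.
Integral + boundary = 17.2044.
k=1: B_{2}/(2)! × [f^{(1)}(8) − f^{(1)}(3)] = 1/12 × (0.0456791 − 0.477688) = -0.0360007.
Running total after k=1: 17.1684.
k=2: B_{4}/(4)! × [f^{(3)}(8) − f^{(3)}(3)] = −1/720 × (0.0107149 − 0.0235895) = 1.78815e-05.

S_2 ≈ 17.1685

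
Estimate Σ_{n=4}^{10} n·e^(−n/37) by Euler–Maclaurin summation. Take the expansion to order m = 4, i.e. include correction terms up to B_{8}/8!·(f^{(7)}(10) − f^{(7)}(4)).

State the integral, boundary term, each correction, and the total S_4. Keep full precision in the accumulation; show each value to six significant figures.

∫_4^10 x·e^(−x/37) dx evaluates to 34.3957.
½[f(4) + f(10)] = ½[3.59012 + 7.63173] = 5.61093.
Running total after boundary: 40.0066.
Order-1 term: 1/12 · (0.556910 − 0.800500) = -0.0202992.
After k=1: 39.9863.
Order-2 term: −1/720 · (0.00152174 − 0.00189595) = 5.19748e-07.
After k=2: 39.9863.
Order-3 term: 1/30240 · (1.92598e-06 − 2.34271e-06) = -1.37808e-11.
After k=3: 39.9863.
Order-4 term: −1/1209600 · (2.00175e-09 − 2.41089e-09) = 3.38242e-16.

S_4 ≈ 39.9863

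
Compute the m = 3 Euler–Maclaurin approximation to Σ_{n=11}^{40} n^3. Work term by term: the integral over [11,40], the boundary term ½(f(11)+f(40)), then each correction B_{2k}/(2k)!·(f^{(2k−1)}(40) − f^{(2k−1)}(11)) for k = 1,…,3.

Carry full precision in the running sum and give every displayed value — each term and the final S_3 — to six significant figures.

S_3 ≈ 669375

Integral: ∫_11^40 x^3 dx = 636340.
½[f(11) + f(40)] = ½[1331.00 + 64000.0] = 32665.5.
So far: 669005.
k=1: B_{2}/(2)! × [f^{(1)}(40) − f^{(1)}(11)] = 1/12 × (4800.00 − 363.000) = 369.750.
Partial sum through k=1: 669375.
k=2: B_{4}/(4)! × [f^{(3)}(40) − f^{(3)}(11)] = −1/720 × (6.00000 − 6.00000) = 0.00000.
Partial sum through k=2: 669375.
k=3: B_{6}/(6)! × [f^{(5)}(40) − f^{(5)}(11)] = 1/30240 × (0.00000 − 0.00000) = 0.00000.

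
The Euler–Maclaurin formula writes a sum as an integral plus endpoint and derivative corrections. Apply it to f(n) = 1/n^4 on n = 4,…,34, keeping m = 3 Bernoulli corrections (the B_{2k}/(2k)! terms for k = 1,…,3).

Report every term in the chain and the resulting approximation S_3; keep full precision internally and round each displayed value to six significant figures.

S_3 ≈ 0.00746954

Integral: ∫_4^34 1/x^4 dx = 0.00519985.
Endpoint term: (f(4) + f(34))/2 = (0.00390625 + 7.48315e-07)/2 = 0.00195350.
So far: 0.00715335.
Order-1 term: 1/12 · (-8.80370e-08 − (-0.00390625)) = 0.000325513.
Running total after k=1: 0.00747887.
Order-2 term: −1/720 · (-2.28470e-09 − (-0.00732422)) = -1.01725e-05.
Running total after k=2: 0.00746869.
Order-3 term: 1/30240 · (-1.10677e-10 − (-0.0256348)) = 8.47710e-07.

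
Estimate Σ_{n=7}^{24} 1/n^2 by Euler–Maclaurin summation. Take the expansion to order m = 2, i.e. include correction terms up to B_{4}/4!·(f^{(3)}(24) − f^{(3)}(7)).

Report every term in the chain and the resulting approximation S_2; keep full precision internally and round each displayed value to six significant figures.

The integral term ∫_7^24 1/x^2 dx = 0.101190.
Boundary: ½(f(7) + f(24)) = ½(0.0204082 + 0.00173611) = 0.0110721.
So far: 0.112263.
k=1: B_{2}/(2)! × [f^{(1)}(24) − f^{(1)}(7)] = 1/12 × (-0.000144676 − (-0.00583090)) = 0.000473852.
Partial sum through k=1: 0.112736.
k=2: B_{4}/(4)! × [f^{(3)}(24) − f^{(3)}(7)] = −1/720 × (-3.01408e-06 − (-0.00142798)) = -1.97911e-06.

S_2 ≈ 0.112734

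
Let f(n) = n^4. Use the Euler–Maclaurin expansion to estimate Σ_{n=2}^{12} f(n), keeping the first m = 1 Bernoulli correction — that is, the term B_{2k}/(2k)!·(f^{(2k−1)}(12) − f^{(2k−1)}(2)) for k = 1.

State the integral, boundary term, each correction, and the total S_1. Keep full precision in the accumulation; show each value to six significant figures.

Integral: ∫_2^12 x^4 dx = 49760.0.
Boundary: ½(f(2) + f(12)) = ½(16.0000 + 20736.0) = 10376.0.
So far: 60136.0.
Correction k=1: B_{2}/2! · (f^{(1)}(12) − f^{(1)}(2)) = 1/12 · (6912.00 − 32.0000) = 573.333.

S_1 ≈ 60709.3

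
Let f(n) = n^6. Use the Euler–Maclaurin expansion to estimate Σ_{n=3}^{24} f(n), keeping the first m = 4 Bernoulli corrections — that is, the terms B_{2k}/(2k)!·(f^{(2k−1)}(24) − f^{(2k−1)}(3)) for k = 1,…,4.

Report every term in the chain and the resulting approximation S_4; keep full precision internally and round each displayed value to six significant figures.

The integral term ∫_3^24 x^6 dx = 6.55210e+08.
Boundary: ½(f(3) + f(24)) = ½(729.000 + 1.91103e+08) = 9.55519e+07.
So far: 7.50762e+08.
Order-1 term: 1/12 · (4.77757e+07 − 1458.00) = 3.98119e+06.
Partial sum through k=1: 7.54743e+08.
Order-2 term: −1/720 · (1.65888e+06 − 3240.00) = -2299.50.
Partial sum through k=2: 7.54741e+08.
Order-3 term: 1/30240 · (17280.0 − 2160.00) = 0.500000.
Partial sum through k=3: 7.54741e+08.
Order-4 term: −1/1209600 · (0.00000 − 0.00000) = 0.00000.

S_4 ≈ 7.54741e+08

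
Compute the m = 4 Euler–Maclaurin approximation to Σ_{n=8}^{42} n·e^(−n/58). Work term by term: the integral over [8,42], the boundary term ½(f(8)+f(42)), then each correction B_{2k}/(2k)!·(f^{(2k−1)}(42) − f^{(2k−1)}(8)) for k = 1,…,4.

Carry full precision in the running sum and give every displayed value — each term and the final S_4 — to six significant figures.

S_4 ≈ 536.903

Integral: ∫_8^42 x·e^(−x/58) dx = 523.291.
Boundary: ½(f(8) + f(42)) = ½(6.96927 + 20.3592) = 13.6642.
So far: 536.955.
k=1: B_{2}/(2)! × [f^{(1)}(42) − f^{(1)}(8)] = 1/12 × (0.133722 − 0.750999) = -0.0514397.
Partial sum through k=1: 536.903.
k=2: B_{4}/(4)! × [f^{(3)}(42) − f^{(3)}(8)] = −1/720 × (0.000327945 − 0.000741176) = 5.73932e-07.
Partial sum through k=2: 536.903.
k=3: B_{6}/(6)! × [f^{(5)}(42) − f^{(5)}(8)] = 1/30240 × (1.83157e-07 − 3.74288e-07) = -6.32050e-12.
Partial sum through k=3: 536.903.
k=4: B_{8}/(8)! × [f^{(7)}(42) − f^{(7)}(8)] = −1/1209600 × (7.99128e-11 − 1.57031e-10) = 6.37548e-17.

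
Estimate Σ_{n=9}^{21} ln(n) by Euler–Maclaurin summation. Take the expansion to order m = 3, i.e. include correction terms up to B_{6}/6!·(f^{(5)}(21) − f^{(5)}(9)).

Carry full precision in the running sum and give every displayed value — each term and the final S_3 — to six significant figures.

∫_9^21 ln(x) dx evaluates to 32.1599.
Endpoint term: (f(9) + f(21))/2 = (2.19722 + 3.04452)/2 = 2.62087.
Running total after boundary: 34.7808.
k=1: B_{2}/(2)! × [f^{(1)}(21) − f^{(1)}(9)] = 1/12 × (0.0476190 − 0.111111) = -0.00529101.
Running total after k=1: 34.7755.
k=2: B_{4}/(4)! × [f^{(3)}(21) − f^{(3)}(9)] = −1/720 × (0.000215959 − 0.00274348) = 3.51045e-06.
Running total after k=2: 34.7755.
k=3: B_{6}/(6)! × [f^{(5)}(21) − f^{(5)}(9)] = 1/30240 × (5.87645e-06 − 0.000406442) = -1.32462e-08.

S_3 ≈ 34.7755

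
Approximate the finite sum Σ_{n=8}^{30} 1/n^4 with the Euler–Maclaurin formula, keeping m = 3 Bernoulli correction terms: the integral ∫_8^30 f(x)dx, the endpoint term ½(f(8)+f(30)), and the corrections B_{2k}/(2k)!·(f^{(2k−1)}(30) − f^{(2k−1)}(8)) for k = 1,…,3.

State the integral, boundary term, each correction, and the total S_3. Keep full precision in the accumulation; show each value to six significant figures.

The integral term ∫_8^30 1/x^4 dx = 0.000638696.
Boundary: ½(f(8) + f(30)) = ½(0.000244141 + 1.23457e-06) = 0.000122688.
Running total after boundary: 0.000761384.
Order-1 term: 1/12 · (-1.64609e-07 − (-0.000122070)) = 1.01588e-05.
Running total after k=1: 0.000771542.
Order-2 term: −1/720 · (-5.48697e-09 − (-5.72205e-05)) = -7.94652e-08.
Running total after k=2: 0.000771463.
Order-3 term: 1/30240 · (-3.41411e-10 − (-5.00679e-05)) = 1.65567e-09.

S_3 ≈ 0.000771465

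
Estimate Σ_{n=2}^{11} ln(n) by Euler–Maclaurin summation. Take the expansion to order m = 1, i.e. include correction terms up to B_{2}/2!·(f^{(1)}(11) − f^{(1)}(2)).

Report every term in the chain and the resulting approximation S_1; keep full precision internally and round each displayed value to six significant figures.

∫_2^11 ln(x) dx evaluates to 15.9906.
½[f(2) + f(11)] = ½[0.693147 + 2.39790] = 1.54552.
So far: 17.5361.
k=1: B_{2}/(2)! × [f^{(1)}(11) − f^{(1)}(2)] = 1/12 × (0.0909091 − 0.500000) = -0.0340909.

S_1 ≈ 17.5020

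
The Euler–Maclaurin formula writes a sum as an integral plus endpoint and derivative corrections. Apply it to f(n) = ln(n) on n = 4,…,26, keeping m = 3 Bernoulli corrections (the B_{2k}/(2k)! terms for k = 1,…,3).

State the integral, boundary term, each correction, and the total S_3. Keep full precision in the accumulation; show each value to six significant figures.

Integral: ∫_4^26 ln(x) dx = 57.1653.
Endpoint term: (f(4) + f(26))/2 = (1.38629 + 3.25810)/2 = 2.32220.
So far: 59.4875.
Correction k=1: B_{2}/2! · (f^{(1)}(26) − f^{(1)}(4)) = 1/12 · (0.0384615 − 0.250000) = -0.0176282.
After k=1: 59.4699.
Correction k=2: B_{4}/4! · (f^{(3)}(26) − f^{(3)}(4)) = −1/720 · (0.000113792 − 0.0312500) = 4.32447e-05.
After k=2: 59.4699.
Correction k=3: B_{6}/6! · (f^{(5)}(26) − f^{(5)}(4)) = 1/30240 · (2.01997e-06 − 0.0234375) = -7.74983e-07.

S_3 ≈ 59.4699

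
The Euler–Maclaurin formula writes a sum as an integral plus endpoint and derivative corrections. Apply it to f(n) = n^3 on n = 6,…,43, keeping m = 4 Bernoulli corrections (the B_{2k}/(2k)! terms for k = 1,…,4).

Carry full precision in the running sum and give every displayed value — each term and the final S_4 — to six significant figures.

∫_6^43 x^3 dx evaluates to 854376.
½[f(6) + f(43)] = ½[216.000 + 79507.0] = 39861.5.
Running total after boundary: 894238.
k=1: B_{2}/(2)! × [f^{(1)}(43) − f^{(1)}(6)] = 1/12 × (5547.00 − 108.000) = 453.250.
Running total after k=1: 894691.
k=2: B_{4}/(4)! × [f^{(3)}(43) − f^{(3)}(6)] = −1/720 × (6.00000 − 6.00000) = 0.00000.
Running total after k=2: 894691.
k=3: B_{6}/(6)! × [f^{(5)}(43) − f^{(5)}(6)] = 1/30240 × (0.00000 − 0.00000) = 0.00000.
Running total after k=3: 894691.
k=4: B_{8}/(8)! × [f^{(7)}(43) − f^{(7)}(6)] = −1/1209600 × (0.00000 − 0.00000) = 0.00000.

S_4 ≈ 894691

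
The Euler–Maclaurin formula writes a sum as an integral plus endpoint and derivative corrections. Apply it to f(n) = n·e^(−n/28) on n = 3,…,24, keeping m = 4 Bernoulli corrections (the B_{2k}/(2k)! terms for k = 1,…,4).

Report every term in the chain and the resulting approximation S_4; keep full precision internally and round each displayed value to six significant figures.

S_4 ≈ 168.300

Integral: ∫_3^24 x·e^(−x/28) dx = 161.922.
½[f(3) + f(24)] = ½[2.69519 + 10.1849] = 6.44007.
Integral + boundary = 168.362.
k=1: B_{2}/(2)! × [f^{(1)}(24) − f^{(1)}(3)] = 1/12 × (0.0606247 − 0.802140) = -0.0617930.
Running total after k=1: 168.300.
k=2: B_{4}/(4)! × [f^{(3)}(24) − f^{(3)}(3)] = −1/720 × (0.00115991 − 0.00331497) = 2.99313e-06.
Running total after k=2: 168.300.
k=3: B_{6}/(6)! × [f^{(5)}(24) − f^{(5)}(3)] = 1/30240 × (2.86033e-06 − 7.15153e-06) = -1.41905e-10.
Running total after k=3: 168.300.
k=4: B_{8}/(8)! × [f^{(7)}(24) − f^{(7)}(3)] = −1/1209600 × (5.40966e-09 − 1.28505e-08) = 6.15148e-15.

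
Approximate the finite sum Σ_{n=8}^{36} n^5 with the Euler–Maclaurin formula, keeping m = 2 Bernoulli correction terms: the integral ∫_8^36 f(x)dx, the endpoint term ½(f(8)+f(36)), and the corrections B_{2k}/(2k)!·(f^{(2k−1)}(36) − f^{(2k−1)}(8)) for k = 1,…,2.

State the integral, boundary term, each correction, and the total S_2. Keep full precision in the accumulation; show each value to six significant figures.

S_2 ≈ 3.93701e+08

∫_8^36 x^5 dx evaluates to 3.62753e+08.
Endpoint term: (f(8) + f(36))/2 = (32768.0 + 6.04662e+07)/2 = 3.02495e+07.
Integral + boundary = 3.93003e+08.
k=1: B_{2}/(2)! × [f^{(1)}(36) − f^{(1)}(8)] = 1/12 × (8.39808e+06 − 20480.0) = 698133.
Partial sum through k=1: 3.93701e+08.
k=2: B_{4}/(4)! × [f^{(3)}(36) − f^{(3)}(8)] = −1/720 × (77760.0 − 3840.00) = -102.667.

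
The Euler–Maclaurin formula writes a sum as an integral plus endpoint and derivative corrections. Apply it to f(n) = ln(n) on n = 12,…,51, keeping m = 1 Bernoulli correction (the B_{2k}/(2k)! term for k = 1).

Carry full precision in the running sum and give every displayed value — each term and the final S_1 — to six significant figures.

S_1 ≈ 134.907

The integral term ∫_12^51 ln(x) dx = 131.704.
Endpoint term: (f(12) + f(51))/2 = (2.48491 + 3.93183)/2 = 3.20837.
Integral + boundary = 134.913.
Order-1 term: 1/12 · (0.0196078 − 0.0833333) = -0.00531046.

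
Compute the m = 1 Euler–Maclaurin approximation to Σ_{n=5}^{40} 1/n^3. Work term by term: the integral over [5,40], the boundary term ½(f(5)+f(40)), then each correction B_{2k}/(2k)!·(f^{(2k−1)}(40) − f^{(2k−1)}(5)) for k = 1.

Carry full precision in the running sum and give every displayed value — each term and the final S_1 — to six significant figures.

Integral: ∫_5^40 1/x^3 dx = 0.0196875.
½[f(5) + f(40)] = ½[0.00800000 + 1.56250e-05] = 0.00400781.
Running total after boundary: 0.0236953.
Correction k=1: B_{2}/2! · (f^{(1)}(40) − f^{(1)}(5)) = 1/12 · (-1.17187e-06 − (-0.00480000)) = 0.000399902.

S_1 ≈ 0.0240952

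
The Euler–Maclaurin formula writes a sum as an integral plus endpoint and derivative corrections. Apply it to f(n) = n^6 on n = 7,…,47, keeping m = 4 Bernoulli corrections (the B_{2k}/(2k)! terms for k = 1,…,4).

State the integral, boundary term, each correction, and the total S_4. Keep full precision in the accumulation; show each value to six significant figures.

S_4 ≈ 7.78789e+10

∫_7^47 x^6 dx evaluates to 7.23746e+10.
Endpoint term: (f(7) + f(47))/2 = (117649 + 1.07792e+10)/2 = 5.38967e+09.
Running total after boundary: 7.77643e+10.
Correction k=1: B_{2}/2! · (f^{(1)}(47) − f^{(1)}(7)) = 1/12 · (1.37607e+09 − 100842) = 1.14664e+08.
Partial sum through k=1: 7.78789e+10.
Correction k=2: B_{4}/4! · (f^{(3)}(47) − f^{(3)}(7)) = −1/720 · (1.24588e+07 − 41160.0) = -17246.7.
Partial sum through k=2: 7.78789e+10.
Correction k=3: B_{6}/6! · (f^{(5)}(47) − f^{(5)}(7)) = 1/30240 · (33840.0 − 5040.00) = 0.952381.
Partial sum through k=3: 7.78789e+10.
Correction k=4: B_{8}/8! · (f^{(7)}(47) − f^{(7)}(7)) = −1/1209600 · (0.00000 − 0.00000) = 0.00000.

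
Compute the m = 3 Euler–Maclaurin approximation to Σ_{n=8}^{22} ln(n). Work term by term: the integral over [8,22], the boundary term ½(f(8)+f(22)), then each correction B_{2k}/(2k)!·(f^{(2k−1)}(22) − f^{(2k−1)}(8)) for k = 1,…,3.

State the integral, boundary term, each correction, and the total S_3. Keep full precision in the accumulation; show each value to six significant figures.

S_3 ≈ 39.9460

The integral term ∫_8^22 ln(x) dx = 37.3674.
Boundary: ½(f(8) + f(22)) = ½(2.07944 + 3.09104) = 2.58524.
Integral + boundary = 39.9526.
Correction k=1: B_{2}/2! · (f^{(1)}(22) − f^{(1)}(8)) = 1/12 · (0.0454545 − 0.125000) = -0.00662879.
After k=1: 39.9460.
Correction k=2: B_{4}/4! · (f^{(3)}(22) − f^{(3)}(8)) = −1/720 · (0.000187829 − 0.00390625) = 5.16447e-06.
After k=2: 39.9460.
Correction k=3: B_{6}/6! · (f^{(5)}(22) − f^{(5)}(8)) = 1/30240 · (4.65691e-06 − 0.000732422) = -2.40663e-08.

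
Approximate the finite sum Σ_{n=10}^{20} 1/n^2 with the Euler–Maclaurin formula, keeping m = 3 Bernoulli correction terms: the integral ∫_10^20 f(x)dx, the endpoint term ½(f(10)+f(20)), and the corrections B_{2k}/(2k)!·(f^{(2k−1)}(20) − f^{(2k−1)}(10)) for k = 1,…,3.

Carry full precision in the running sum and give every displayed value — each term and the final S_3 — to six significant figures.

∫_10^20 1/x^2 dx evaluates to 0.0500000.
Boundary: ½(f(10) + f(20)) = ½(0.0100000 + 0.00250000) = 0.00625000.
Running total after boundary: 0.0562500.
Order-1 term: 1/12 · (-0.000250000 − (-0.00200000)) = 0.000145833.
After k=1: 0.0563958.
Order-2 term: −1/720 · (-7.50000e-06 − (-0.000240000)) = -3.22917e-07.
After k=2: 0.0563955.
Order-3 term: 1/30240 · (-5.62500e-07 − (-7.20000e-05)) = 2.36235e-09.

S_3 ≈ 0.0563955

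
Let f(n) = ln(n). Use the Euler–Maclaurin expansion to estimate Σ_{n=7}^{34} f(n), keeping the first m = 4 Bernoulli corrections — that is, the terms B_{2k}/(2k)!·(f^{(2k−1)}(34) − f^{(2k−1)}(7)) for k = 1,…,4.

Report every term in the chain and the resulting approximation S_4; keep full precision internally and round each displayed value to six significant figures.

S_4 ≈ 82.0016

Integral: ∫_7^34 ln(x) dx = 79.2749.
Endpoint term: (f(7) + f(34))/2 = (1.94591 + 3.52636)/2 = 2.73614.
Integral + boundary = 82.0110.
Correction k=1: B_{2}/2! · (f^{(1)}(34) − f^{(1)}(7)) = 1/12 · (0.0294118 − 0.142857) = -0.00945378.
Partial sum through k=1: 82.0016.
Correction k=2: B_{4}/4! · (f^{(3)}(34) − f^{(3)}(7)) = −1/720 · (5.08854e-05 − 0.00583090) = 8.02780e-06.
Partial sum through k=2: 82.0016.
Correction k=3: B_{6}/6! · (f^{(5)}(34) − f^{(5)}(7)) = 1/30240 · (5.28222e-07 − 0.00142798) = -4.72040e-08.
Partial sum through k=3: 82.0016.
Correction k=4: B_{8}/8! · (f^{(7)}(34) − f^{(7)}(7)) = −1/1209600 · (1.37082e-08 − 0.000874271) = 7.22766e-10.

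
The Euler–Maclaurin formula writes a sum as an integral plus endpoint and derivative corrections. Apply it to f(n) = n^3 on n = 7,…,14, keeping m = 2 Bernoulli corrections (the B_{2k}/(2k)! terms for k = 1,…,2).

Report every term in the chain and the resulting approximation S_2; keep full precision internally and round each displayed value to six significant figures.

The integral term ∫_7^14 x^3 dx = 9003.75.
Boundary: ½(f(7) + f(14)) = ½(343.000 + 2744.00) = 1543.50.
So far: 10547.2.
k=1: B_{2}/(2)! × [f^{(1)}(14) − f^{(1)}(7)] = 1/12 × (588.000 − 147.000) = 36.7500.
Partial sum through k=1: 10584.0.
k=2: B_{4}/(4)! × [f^{(3)}(14) − f^{(3)}(7)] = −1/720 × (6.00000 − 6.00000) = 0.00000.

S_2 ≈ 10584.0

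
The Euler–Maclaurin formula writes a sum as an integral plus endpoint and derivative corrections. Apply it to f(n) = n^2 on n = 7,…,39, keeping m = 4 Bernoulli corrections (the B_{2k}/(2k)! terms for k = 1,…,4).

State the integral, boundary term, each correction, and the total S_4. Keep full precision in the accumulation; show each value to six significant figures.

S_4 ≈ 20449.0

The integral term ∫_7^39 x^2 dx = 19658.7.
Endpoint term: (f(7) + f(39))/2 = (49.0000 + 1521.00)/2 = 785.000.
So far: 20443.7.
k=1: B_{2}/(2)! × [f^{(1)}(39) − f^{(1)}(7)] = 1/12 × (78.0000 − 14.0000) = 5.33333.
After k=1: 20449.0.
k=2: B_{4}/(4)! × [f^{(3)}(39) − f^{(3)}(7)] = −1/720 × (0.00000 − 0.00000) = 0.00000.
After k=2: 20449.0.
k=3: B_{6}/(6)! × [f^{(5)}(39) − f^{(5)}(7)] = 1/30240 × (0.00000 − 0.00000) = 0.00000.
After k=3: 20449.0.
k=4: B_{8}/(8)! × [f^{(7)}(39) − f^{(7)}(7)] = −1/1209600 × (0.00000 − 0.00000) = 0.00000.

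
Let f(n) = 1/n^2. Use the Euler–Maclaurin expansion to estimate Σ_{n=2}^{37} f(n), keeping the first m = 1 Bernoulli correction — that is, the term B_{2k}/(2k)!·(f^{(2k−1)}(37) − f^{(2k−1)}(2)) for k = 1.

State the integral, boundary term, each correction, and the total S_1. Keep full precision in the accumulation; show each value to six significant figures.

∫_2^37 1/x^2 dx evaluates to 0.472973.
Endpoint term: (f(2) + f(37))/2 = (0.250000 + 0.000730460)/2 = 0.125365.
So far: 0.598338.
k=1: B_{2}/(2)! × [f^{(1)}(37) − f^{(1)}(2)] = 1/12 × (-3.94843e-05 − (-0.250000)) = 0.0208300.

S_1 ≈ 0.619168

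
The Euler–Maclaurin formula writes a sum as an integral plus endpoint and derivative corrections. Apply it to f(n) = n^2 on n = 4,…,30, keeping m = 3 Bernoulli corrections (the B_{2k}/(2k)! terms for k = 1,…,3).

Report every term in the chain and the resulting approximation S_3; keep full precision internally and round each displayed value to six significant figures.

S_3 ≈ 9441.00

Integral: ∫_4^30 x^2 dx = 8978.67.
Endpoint term: (f(4) + f(30))/2 = (16.0000 + 900.000)/2 = 458.000.
So far: 9436.67.
k=1: B_{2}/(2)! × [f^{(1)}(30) − f^{(1)}(4)] = 1/12 × (60.0000 − 8.00000) = 4.33333.
After k=1: 9441.00.
k=2: B_{4}/(4)! × [f^{(3)}(30) − f^{(3)}(4)] = −1/720 × (0.00000 − 0.00000) = 0.00000.
After k=2: 9441.00.
k=3: B_{6}/(6)! × [f^{(5)}(30) − f^{(5)}(4)] = 1/30240 × (0.00000 − 0.00000) = 0.00000.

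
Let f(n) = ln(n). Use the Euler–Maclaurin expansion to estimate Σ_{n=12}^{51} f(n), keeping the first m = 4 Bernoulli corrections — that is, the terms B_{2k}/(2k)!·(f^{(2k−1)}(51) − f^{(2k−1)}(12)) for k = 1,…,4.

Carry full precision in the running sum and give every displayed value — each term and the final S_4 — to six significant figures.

The integral term ∫_12^51 ln(x) dx = 131.704.
Boundary: ½(f(12) + f(51)) = ½(2.48491 + 3.93183) = 3.20837.
Running total after boundary: 134.913.
Correction k=1: B_{2}/2! · (f^{(1)}(51) − f^{(1)}(12)) = 1/12 · (0.0196078 − 0.0833333) = -0.00531046.
After k=1: 134.907.
Correction k=2: B_{4}/4! · (f^{(3)}(51) − f^{(3)}(12)) = −1/720 · (1.50772e-05 − 0.00115741) = 1.58657e-06.
After k=2: 134.907.
Correction k=3: B_{6}/6! · (f^{(5)}(51) − f^{(5)}(12)) = 1/30240 · (6.95601e-08 − 9.64506e-05) = -3.18720e-09.
After k=3: 134.907.
Correction k=4: B_{8}/8! · (f^{(7)}(51) − f^{(7)}(12)) = −1/1209600 · (8.02308e-10 − 2.00939e-05) = 1.66113e-11.

S_4 ≈ 134.907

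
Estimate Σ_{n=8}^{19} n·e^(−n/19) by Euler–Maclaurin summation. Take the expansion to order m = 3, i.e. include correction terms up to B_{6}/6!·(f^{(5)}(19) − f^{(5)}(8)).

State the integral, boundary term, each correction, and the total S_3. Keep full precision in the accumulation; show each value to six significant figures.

S_3 ≈ 77.1901

The integral term ∫_8^19 x·e^(−x/19) dx = 71.1014.
½[f(8) + f(19)] = ½[5.25084 + 6.98971] = 6.12028.
Integral + boundary = 77.2217.
Correction k=1: B_{2}/2! · (f^{(1)}(19) − f^{(1)}(8)) = 1/12 · (0.00000 − 0.379995) = -0.0316663.
Running total after k=1: 77.1901.
Correction k=2: B_{4}/4! · (f^{(3)}(19) − f^{(3)}(8)) = −1/720 · (0.00203811 − 0.00468894) = 3.68170e-06.
Running total after k=2: 77.1901.
Correction k=3: B_{6}/6! · (f^{(5)}(19) − f^{(5)}(8)) = 1/30240 · (1.12915e-05 − 2.30617e-05) = -3.89225e-10.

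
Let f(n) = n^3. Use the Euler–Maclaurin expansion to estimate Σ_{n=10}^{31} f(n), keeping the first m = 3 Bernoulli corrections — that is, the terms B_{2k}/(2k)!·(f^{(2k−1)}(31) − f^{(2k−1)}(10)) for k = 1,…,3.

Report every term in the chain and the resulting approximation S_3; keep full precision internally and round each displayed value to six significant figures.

S_3 ≈ 243991

Integral: ∫_10^31 x^3 dx = 228380.
Boundary: ½(f(10) + f(31)) = ½(1000.00 + 29791.0) = 15395.5.
So far: 243776.
Correction k=1: B_{2}/2! · (f^{(1)}(31) − f^{(1)}(10)) = 1/12 · (2883.00 − 300.000) = 215.250.
Partial sum through k=1: 243991.
Correction k=2: B_{4}/4! · (f^{(3)}(31) − f^{(3)}(10)) = −1/720 · (6.00000 − 6.00000) = 0.00000.
Partial sum through k=2: 243991.
Correction k=3: B_{6}/6! · (f^{(5)}(31) − f^{(5)}(10)) = 1/30240 · (0.00000 − 0.00000) = 0.00000.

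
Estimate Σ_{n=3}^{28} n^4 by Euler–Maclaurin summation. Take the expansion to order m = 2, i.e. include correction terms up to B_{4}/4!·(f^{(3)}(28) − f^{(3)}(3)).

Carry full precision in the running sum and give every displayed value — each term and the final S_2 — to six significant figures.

S_2 ≈ 3.75670e+06

The integral term ∫_3^28 x^4 dx = 3.44202e+06.
Boundary: ½(f(3) + f(28)) = ½(81.0000 + 614656) = 307368.
So far: 3.74939e+06.
k=1: B_{2}/(2)! × [f^{(1)}(28) − f^{(1)}(3)] = 1/12 × (87808.0 − 108.000) = 7308.33.
Partial sum through k=1: 3.75670e+06.
k=2: B_{4}/(4)! × [f^{(3)}(28) − f^{(3)}(3)] = −1/720 × (672.000 − 72.0000) = -0.833333.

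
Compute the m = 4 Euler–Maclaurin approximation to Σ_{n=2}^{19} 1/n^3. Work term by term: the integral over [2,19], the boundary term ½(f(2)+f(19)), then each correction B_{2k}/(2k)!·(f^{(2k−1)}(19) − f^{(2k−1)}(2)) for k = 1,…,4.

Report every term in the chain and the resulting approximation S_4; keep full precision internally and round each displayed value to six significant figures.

S_4 ≈ 0.200688

∫_2^19 1/x^3 dx evaluates to 0.123615.
Boundary: ½(f(2) + f(19)) = ½(0.125000 + 0.000145794) = 0.0625729.
Integral + boundary = 0.186188.
Order-1 term: 1/12 · (-2.30201e-05 − (-0.187500)) = 0.0156231.
Partial sum through k=1: 0.201811.
Order-2 term: −1/720 · (-1.27535e-06 − (-0.937500)) = -0.00130208.
Partial sum through k=2: 0.200509.
Order-3 term: 1/30240 · (-1.48379e-07 − (-9.84375)) = 0.000325521.
Partial sum through k=3: 0.200834.
Order-4 term: −1/1209600 · (-2.95935e-08 − (-177.188)) = -0.000146484.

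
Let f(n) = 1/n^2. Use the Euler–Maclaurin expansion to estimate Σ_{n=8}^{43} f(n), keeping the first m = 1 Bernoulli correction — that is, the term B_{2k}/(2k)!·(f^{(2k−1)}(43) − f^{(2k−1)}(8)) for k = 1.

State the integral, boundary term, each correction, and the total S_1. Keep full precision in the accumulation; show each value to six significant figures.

S_1 ≈ 0.110151

The integral term ∫_8^43 1/x^2 dx = 0.101744.
Boundary: ½(f(8) + f(43)) = ½(0.0156250 + 0.000540833) = 0.00808292.
Running total after boundary: 0.109827.
k=1: B_{2}/(2)! × [f^{(1)}(43) − f^{(1)}(8)] = 1/12 × (-2.51550e-05 − (-0.00390625)) = 0.000323425.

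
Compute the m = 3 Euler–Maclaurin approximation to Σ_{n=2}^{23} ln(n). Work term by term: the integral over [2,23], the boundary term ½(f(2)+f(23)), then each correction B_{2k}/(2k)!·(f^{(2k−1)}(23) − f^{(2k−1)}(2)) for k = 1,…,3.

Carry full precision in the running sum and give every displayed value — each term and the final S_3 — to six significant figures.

Integral: ∫_2^23 ln(x) dx = 49.7301.
½[f(2) + f(23)] = ½[0.693147 + 3.13549] = 1.91432.
So far: 51.6444.
Correction k=1: B_{2}/2! · (f^{(1)}(23) − f^{(1)}(2)) = 1/12 · (0.0434783 − 0.500000) = -0.0380435.
Running total after k=1: 51.6063.
Correction k=2: B_{4}/4! · (f^{(3)}(23) − f^{(3)}(2)) = −1/720 · (0.000164379 − 0.250000) = 0.000346994.
Running total after k=2: 51.6067.
Correction k=3: B_{6}/6! · (f^{(5)}(23) − f^{(5)}(2)) = 1/30240 · (3.72883e-06 − 0.750000) = -2.48015e-05.

S_3 ≈ 51.6067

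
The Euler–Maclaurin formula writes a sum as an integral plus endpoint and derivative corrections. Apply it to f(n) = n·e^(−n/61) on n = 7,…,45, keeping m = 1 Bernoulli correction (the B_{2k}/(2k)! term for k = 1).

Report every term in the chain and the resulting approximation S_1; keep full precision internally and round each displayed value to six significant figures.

The integral term ∫_7^45 x·e^(−x/61) dx = 606.189.
Boundary: ½(f(7) + f(45)) = ½(6.24110 + 21.5195) = 13.8803.
Running total after boundary: 620.069.
Correction k=1: B_{2}/2! · (f^{(1)}(45) − f^{(1)}(7)) = 1/12 · (0.125432 − 0.789272) = -0.0553200.

S_1 ≈ 620.014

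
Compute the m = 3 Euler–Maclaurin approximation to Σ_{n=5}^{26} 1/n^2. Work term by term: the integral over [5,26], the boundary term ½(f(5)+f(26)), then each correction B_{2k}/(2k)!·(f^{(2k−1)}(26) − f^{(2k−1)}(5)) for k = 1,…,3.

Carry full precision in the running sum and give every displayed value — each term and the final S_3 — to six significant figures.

∫_5^26 1/x^2 dx evaluates to 0.161538.
½[f(5) + f(26)] = ½[0.0400000 + 0.00147929] = 0.0207396.
So far: 0.182278.
k=1: B_{2}/(2)! × [f^{(1)}(26) − f^{(1)}(5)] = 1/12 × (-0.000113792 − (-0.0160000)) = 0.00132385.
Partial sum through k=1: 0.183602.
k=2: B_{4}/(4)! × [f^{(3)}(26) − f^{(3)}(5)] = −1/720 × (-2.01997e-06 − (-0.00768000)) = -1.06639e-05.
Partial sum through k=2: 0.183591.
k=3: B_{6}/(6)! × [f^{(5)}(26) − f^{(5)}(5)] = 1/30240 × (-8.96436e-08 − (-0.00921600)) = 3.04759e-07.

S_3 ≈ 0.183592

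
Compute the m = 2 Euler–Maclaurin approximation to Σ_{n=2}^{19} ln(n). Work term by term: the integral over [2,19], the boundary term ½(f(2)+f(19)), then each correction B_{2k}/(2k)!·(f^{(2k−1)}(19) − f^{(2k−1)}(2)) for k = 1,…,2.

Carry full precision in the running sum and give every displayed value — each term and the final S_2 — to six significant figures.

∫_2^19 ln(x) dx evaluates to 37.5580.
Boundary: ½(f(2) + f(19)) = ½(0.693147 + 2.94444) = 1.81879.
Integral + boundary = 39.3768.
Correction k=1: B_{2}/2! · (f^{(1)}(19) − f^{(1)}(2)) = 1/12 · (0.0526316 − 0.500000) = -0.0372807.
Partial sum through k=1: 39.3396.
Correction k=2: B_{4}/4! · (f^{(3)}(19) − f^{(3)}(2)) = −1/720 · (0.000291588 − 0.250000) = 0.000346817.

S_2 ≈ 39.3399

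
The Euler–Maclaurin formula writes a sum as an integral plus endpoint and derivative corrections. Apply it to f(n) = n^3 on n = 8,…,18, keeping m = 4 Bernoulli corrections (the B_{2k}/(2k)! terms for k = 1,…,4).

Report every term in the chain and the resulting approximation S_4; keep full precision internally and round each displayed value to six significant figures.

∫_8^18 x^3 dx evaluates to 25220.0.
½[f(8) + f(18)] = ½[512.000 + 5832.00] = 3172.00.
Integral + boundary = 28392.0.
k=1: B_{2}/(2)! × [f^{(1)}(18) − f^{(1)}(8)] = 1/12 × (972.000 − 192.000) = 65.0000.
Partial sum through k=1: 28457.0.
k=2: B_{4}/(4)! × [f^{(3)}(18) − f^{(3)}(8)] = −1/720 × (6.00000 − 6.00000) = 0.00000.
Partial sum through k=2: 28457.0.
k=3: B_{6}/(6)! × [f^{(5)}(18) − f^{(5)}(8)] = 1/30240 × (0.00000 − 0.00000) = 0.00000.
Partial sum through k=3: 28457.0.
k=4: B_{8}/(8)! × [f^{(7)}(18) − f^{(7)}(8)] = −1/1209600 × (0.00000 − 0.00000) = 0.00000.

S_4 ≈ 28457.0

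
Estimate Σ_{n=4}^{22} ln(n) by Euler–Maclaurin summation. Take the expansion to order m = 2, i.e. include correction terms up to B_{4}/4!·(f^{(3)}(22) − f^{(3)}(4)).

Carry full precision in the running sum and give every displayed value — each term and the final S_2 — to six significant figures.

S_2 ≈ 46.6794

The integral term ∫_4^22 ln(x) dx = 44.4578.
Endpoint term: (f(4) + f(22))/2 = (1.38629 + 3.09104)/2 = 2.23867.
Running total after boundary: 46.6964.
Correction k=1: B_{2}/2! · (f^{(1)}(22) − f^{(1)}(4)) = 1/12 · (0.0454545 − 0.250000) = -0.0170455.
Running total after k=1: 46.6794.
Correction k=2: B_{4}/4! · (f^{(3)}(22) − f^{(3)}(4)) = −1/720 · (0.000187829 − 0.0312500) = 4.31419e-05.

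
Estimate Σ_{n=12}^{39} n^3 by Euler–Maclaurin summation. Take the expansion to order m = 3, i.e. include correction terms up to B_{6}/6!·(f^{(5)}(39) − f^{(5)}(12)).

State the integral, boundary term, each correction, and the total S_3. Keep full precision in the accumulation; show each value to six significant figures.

∫_12^39 x^3 dx evaluates to 573176.
Boundary: ½(f(12) + f(39)) = ½(1728.00 + 59319.0) = 30523.5.
So far: 603700.
k=1: B_{2}/(2)! × [f^{(1)}(39) − f^{(1)}(12)] = 1/12 × (4563.00 − 432.000) = 344.250.
Partial sum through k=1: 604044.
k=2: B_{4}/(4)! × [f^{(3)}(39) − f^{(3)}(12)] = −1/720 × (6.00000 − 6.00000) = 0.00000.
Partial sum through k=2: 604044.
k=3: B_{6}/(6)! × [f^{(5)}(39) − f^{(5)}(12)] = 1/30240 × (0.00000 − 0.00000) = 0.00000.

S_3 ≈ 604044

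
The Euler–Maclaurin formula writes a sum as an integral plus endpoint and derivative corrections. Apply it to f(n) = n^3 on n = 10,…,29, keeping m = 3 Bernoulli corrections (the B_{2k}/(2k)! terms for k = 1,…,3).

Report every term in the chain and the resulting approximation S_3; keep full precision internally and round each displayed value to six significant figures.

S_3 ≈ 187200

Integral: ∫_10^29 x^3 dx = 174320.
Endpoint term: (f(10) + f(29))/2 = (1000.00 + 24389.0)/2 = 12694.5.
Running total after boundary: 187015.
Correction k=1: B_{2}/2! · (f^{(1)}(29) − f^{(1)}(10)) = 1/12 · (2523.00 − 300.000) = 185.250.
Running total after k=1: 187200.
Correction k=2: B_{4}/4! · (f^{(3)}(29) − f^{(3)}(10)) = −1/720 · (6.00000 − 6.00000) = 0.00000.
Running total after k=2: 187200.
Correction k=3: B_{6}/6! · (f^{(5)}(29) − f^{(5)}(10)) = 1/30240 · (0.00000 − 0.00000) = 0.00000.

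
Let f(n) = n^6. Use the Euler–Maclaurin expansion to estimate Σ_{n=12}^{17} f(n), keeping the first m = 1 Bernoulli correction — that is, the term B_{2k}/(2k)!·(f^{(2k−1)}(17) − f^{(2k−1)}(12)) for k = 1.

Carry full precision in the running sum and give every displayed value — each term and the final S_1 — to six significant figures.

The integral term ∫_12^17 x^6 dx = 5.35010e+07.
Endpoint term: (f(12) + f(17))/2 = (2.98598e+06 + 2.41376e+07)/2 = 1.35618e+07.
So far: 6.70628e+07.
k=1: B_{2}/(2)! × [f^{(1)}(17) − f^{(1)}(12)] = 1/12 × (8.51914e+06 − 1.49299e+06) = 585512.

S_1 ≈ 6.76483e+07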